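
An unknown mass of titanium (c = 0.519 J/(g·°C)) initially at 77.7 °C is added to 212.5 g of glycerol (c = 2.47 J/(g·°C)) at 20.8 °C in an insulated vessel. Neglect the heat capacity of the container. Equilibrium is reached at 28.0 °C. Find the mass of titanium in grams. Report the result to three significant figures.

m = 147 g

q_gained = (212.5 × 2.47) × (28.0 − 20.8) = 3779 J
q_lost = m × 0.519 × (77.7 − 28.0) = 25.7943 m
m = 3779 / 25.7943 = 147 g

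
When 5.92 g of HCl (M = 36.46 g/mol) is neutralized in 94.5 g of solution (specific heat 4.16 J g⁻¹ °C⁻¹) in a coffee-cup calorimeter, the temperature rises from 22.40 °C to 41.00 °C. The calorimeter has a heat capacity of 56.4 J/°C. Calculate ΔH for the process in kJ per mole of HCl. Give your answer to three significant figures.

|ΔT| = |41.00 − 22.40| = 18.60 °C
|q_surr| = (94.5 × 4.16 + 56.4) × 18.60 = 449.52 × 18.60 = 8361 J
n(HCl) = 5.92 / 36.46 = 0.1624 mol
Temperature rose, so q_rxn = −|q_surr| = -8.361 kJ
ΔH = q_rxn / n = -51.48 kJ/mol

ΔH = -51.5 kJ/mol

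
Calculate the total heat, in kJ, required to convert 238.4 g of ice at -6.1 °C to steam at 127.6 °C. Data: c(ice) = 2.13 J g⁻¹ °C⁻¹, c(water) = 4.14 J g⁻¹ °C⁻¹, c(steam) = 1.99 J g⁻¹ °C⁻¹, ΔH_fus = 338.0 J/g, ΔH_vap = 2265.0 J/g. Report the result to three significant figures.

q = 735 kJ

q1 (heat ice -6.1→0.0 °C): 238.4 × 2.13 × 6.1 = 3098 J
q2 (melt at 0 °C): 238.4 × 338.0 = 80579 J
q3 (heat water 0.0→100.0 °C): 238.4 × 4.14 × 100.0 = 98698 J
q4 (vaporize at 100 °C): 238.4 × 2265.0 = 539976 J
q5 (heat steam 100.0→127.6 °C): 238.4 × 1.99 × 27.6 = 13094 J
Total: 3098 + 80579 + 98698 + 539976 + 13094 = 735445 J = 735 kJ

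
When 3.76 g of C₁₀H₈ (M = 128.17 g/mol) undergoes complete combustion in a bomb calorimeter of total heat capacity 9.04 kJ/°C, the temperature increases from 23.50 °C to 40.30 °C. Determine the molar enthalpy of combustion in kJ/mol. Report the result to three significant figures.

ΔT = 40.30 − 23.50 = 16.80 °C
q_cal = C_cal × ΔT = 9.04 × 16.80 = 151.872 kJ
n = 3.76 / 128.17 = 0.02934 mol
q_rxn = −q_cal = -151.872 kJ
ΔH = -151.872 / 0.02934 = -5176 kJ/mol

ΔH = -5180 kJ/mol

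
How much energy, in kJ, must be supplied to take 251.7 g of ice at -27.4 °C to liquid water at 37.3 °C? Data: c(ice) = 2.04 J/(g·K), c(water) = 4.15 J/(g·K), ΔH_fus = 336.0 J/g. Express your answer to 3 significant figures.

q = 138 kJ

q1 (heat ice -27.4→0.0 °C): 251.7 × 2.04 × 27.4 = 14069 J
q2 (melt at 0 °C): 251.7 × 336.0 = 84571 J
q3 (heat water 0.0→37.3 °C): 251.7 × 4.15 × 37.3 = 38962 J
Total: 14069 + 84571 + 38962 = 137602 J = 138 kJ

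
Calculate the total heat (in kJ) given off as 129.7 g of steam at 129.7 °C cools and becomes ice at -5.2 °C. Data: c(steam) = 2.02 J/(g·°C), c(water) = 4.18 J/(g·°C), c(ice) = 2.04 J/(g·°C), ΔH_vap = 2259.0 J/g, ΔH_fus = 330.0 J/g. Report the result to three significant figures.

q = 399 kJ

q1 (cool steam 129.7→100 °C): 129.7 × 2.02 × 29.7 = 7781 J
q2 (condense at 100 °C): 129.7 × 2259.0 = 292992 J
q3 (cool water 100→0 °C): 129.7 × 4.18 × 100.0 = 54215 J
q4 (freeze at 0 °C): 129.7 × 330.0 = 42801 J
q5 (cool ice 0→-5.2 °C): 129.7 × 2.04 × 5.2 = 1376 J
Total: 7781 + 292992 + 54215 + 42801 + 1376 = 399165 J = 399 kJ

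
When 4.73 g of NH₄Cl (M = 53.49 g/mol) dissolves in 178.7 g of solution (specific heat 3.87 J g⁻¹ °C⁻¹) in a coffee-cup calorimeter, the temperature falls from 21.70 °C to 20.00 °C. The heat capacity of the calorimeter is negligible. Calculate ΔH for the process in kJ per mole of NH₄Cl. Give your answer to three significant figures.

|ΔT| = |20.00 − 21.70| = 1.70 °C
|q_surr| = (178.7 × 3.87) × 1.70 = 691.569 × 1.70 = 1176 J
n(NH₄Cl) = 4.73 / 53.49 = 0.08843 mol
Temperature fell, so q_rxn = +|q_surr| = 1.176 kJ
ΔH = q_rxn / n = 13.30 kJ/mol

ΔH = 13.3 kJ/mol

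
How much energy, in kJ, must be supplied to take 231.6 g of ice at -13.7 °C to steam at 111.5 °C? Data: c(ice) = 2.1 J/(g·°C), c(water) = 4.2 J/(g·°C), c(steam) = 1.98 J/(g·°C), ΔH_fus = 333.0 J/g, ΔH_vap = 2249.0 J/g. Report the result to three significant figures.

q = 707 kJ

q1 (heat ice -13.7→0.0 °C): 231.6 × 2.1 × 13.7 = 6663 J
q2 (melt at 0 °C): 231.6 × 333.0 = 77123 J
q3 (heat water 0.0→100.0 °C): 231.6 × 4.2 × 100.0 = 97272 J
q4 (vaporize at 100 °C): 231.6 × 2249.0 = 520868 J
q5 (heat steam 100.0→111.5 °C): 231.6 × 1.98 × 11.5 = 5274 J
Total: 6663 + 77123 + 97272 + 520868 + 5274 = 707200 J = 707 kJ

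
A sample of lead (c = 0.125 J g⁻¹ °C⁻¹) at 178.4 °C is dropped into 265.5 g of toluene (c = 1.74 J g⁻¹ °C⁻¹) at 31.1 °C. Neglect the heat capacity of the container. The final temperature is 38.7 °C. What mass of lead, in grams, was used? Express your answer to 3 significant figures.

m = 201 g

q_gained = (265.5 × 1.74) × (38.7 − 31.1) = 3511 J
q_lost = m × 0.125 × (178.4 − 38.7) = 17.4625 m
m = 3511 / 17.4625 = 201 g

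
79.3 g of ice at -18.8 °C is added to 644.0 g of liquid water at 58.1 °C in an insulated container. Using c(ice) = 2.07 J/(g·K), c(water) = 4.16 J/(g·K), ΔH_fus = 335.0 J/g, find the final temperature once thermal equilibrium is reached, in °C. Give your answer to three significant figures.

T_f = 41.9 °C

Heat to bring ice to 0 °C and melt it: q₁ = 79.3×2.07×18.8 + 79.3×335.0 = 29652 J
Heat the water can supply cooling to 0 °C: 644.0×4.16×58.1 = 155652 J > q₁, so all ice melts.
Energy balance: 644.0×4.16×(58.1 − T) = 29652 + 79.3×4.16×(T − 0)
2679.04(58.1 − T) = 29652 + 329.888 T
155652 − 29652 = 3008.928 T
T = 126000 / 3008.928 = 41.88 °C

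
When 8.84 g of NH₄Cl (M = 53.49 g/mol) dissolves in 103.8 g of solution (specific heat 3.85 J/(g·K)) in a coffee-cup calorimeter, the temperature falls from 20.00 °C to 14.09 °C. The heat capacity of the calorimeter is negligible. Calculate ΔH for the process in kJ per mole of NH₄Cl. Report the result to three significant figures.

|ΔT| = |14.09 − 20.00| = 5.91 °C
|q_surr| = (103.8 × 3.85) × 5.91 = 399.63 × 5.91 = 2362 J
n(NH₄Cl) = 8.84 / 53.49 = 0.1653 mol
Temperature fell, so q_rxn = +|q_surr| = 2.362 kJ
ΔH = q_rxn / n = 14.29 kJ/mol

ΔH = 14.3 kJ/mol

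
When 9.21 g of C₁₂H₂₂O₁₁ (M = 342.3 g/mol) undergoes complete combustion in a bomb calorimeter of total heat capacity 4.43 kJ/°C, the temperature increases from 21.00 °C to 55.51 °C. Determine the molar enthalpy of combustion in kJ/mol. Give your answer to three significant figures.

ΔH = -5680 kJ/mol

ΔT = 55.51 − 21.00 = 34.51 °C
q_cal = C_cal × ΔT = 4.43 × 34.51 = 152.8793 kJ
n = 9.21 / 342.3 = 0.02691 mol
q_rxn = −q_cal = -152.8793 kJ
ΔH = -152.8793 / 0.02691 = -5681 kJ/mol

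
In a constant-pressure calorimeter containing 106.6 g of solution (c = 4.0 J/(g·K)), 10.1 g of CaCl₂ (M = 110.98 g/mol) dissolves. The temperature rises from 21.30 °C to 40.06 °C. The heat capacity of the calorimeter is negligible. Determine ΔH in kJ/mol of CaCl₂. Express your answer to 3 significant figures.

|ΔT| = |40.06 − 21.30| = 18.76 °C
|q_surr| = (106.6 × 4.0) × 18.76 = 426.4 × 18.76 = 7999 J
n(CaCl₂) = 10.1 / 110.98 = 0.09101 mol
Temperature rose, so q_rxn = −|q_surr| = -7.999 kJ
ΔH = q_rxn / n = -87.89 kJ/mol

ΔH = -87.9 kJ/mol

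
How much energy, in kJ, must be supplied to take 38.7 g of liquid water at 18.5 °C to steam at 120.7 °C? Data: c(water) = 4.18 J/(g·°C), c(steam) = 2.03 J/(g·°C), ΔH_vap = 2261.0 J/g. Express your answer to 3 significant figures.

q1 (heat water 18.5→100.0 °C): 38.7 × 4.18 × 81.5 = 13184 J
q2 (vaporize at 100 °C): 38.7 × 2261.0 = 87501 J
q3 (heat steam 100.0→120.7 °C): 38.7 × 2.03 × 20.7 = 1626 J
Total: 13184 + 87501 + 1626 = 102311 J = 102 kJ

q = 102 kJ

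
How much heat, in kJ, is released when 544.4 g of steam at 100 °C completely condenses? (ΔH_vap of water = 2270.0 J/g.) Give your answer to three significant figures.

q = 1240 kJ

q = m × ΔH_vap = 544.4 × 2270.0 = 1236000 J = 1240 kJ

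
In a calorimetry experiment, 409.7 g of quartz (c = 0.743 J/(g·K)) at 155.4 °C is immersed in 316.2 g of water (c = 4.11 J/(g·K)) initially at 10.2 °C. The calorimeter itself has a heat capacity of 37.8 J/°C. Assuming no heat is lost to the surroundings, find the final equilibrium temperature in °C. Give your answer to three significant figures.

T_f = 37.1 °C

Heat lost by quartz = heat gained by water + calorimeter.
(409.7)(0.743)(155.4 − T) = [(316.2)(4.11) + 37.8](T − 10.2)
304.4071 (155.4 − T) = 1337.382 (T − 10.2)
47305 − 304.4071 T = 1337.382 T − 13641
60946 = 1641.7891 T
T = 37.12 °C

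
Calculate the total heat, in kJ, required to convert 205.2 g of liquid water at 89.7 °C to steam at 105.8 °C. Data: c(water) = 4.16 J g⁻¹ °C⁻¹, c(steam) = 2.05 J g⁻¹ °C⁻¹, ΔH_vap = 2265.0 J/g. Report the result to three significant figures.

q1 (heat water 89.7→100.0 °C): 205.2 × 4.16 × 10.3 = 8792 J
q2 (vaporize at 100 °C): 205.2 × 2265.0 = 464778 J
q3 (heat steam 100.0→105.8 °C): 205.2 × 2.05 × 5.8 = 2440 J
Total: 8792 + 464778 + 2440 = 476010 J = 476 kJ

q = 476 kJ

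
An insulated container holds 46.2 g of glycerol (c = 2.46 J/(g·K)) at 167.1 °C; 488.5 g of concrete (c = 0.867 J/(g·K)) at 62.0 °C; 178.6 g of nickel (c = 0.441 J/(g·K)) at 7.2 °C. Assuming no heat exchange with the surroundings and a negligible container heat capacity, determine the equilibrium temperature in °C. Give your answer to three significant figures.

Σ mᵢcᵢ(T − Tᵢ) = 0  ⇒  T = Σ mᵢcᵢTᵢ / Σ mᵢcᵢ
Σ mᵢcᵢ = 46.2×2.46 + 488.5×0.867 + 178.6×0.441 = 615.9441
Σ mᵢcᵢTᵢ = 113.652×167.1 + 423.5295×62.0 + 78.7626×7.2 = 45817
T = 45817 / 615.9441 = 74.38 °C

T_f = 74.4 °C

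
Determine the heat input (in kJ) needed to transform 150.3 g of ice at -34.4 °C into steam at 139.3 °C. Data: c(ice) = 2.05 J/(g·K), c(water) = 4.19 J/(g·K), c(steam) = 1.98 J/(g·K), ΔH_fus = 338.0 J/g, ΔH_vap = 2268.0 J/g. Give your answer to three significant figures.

q = 477 kJ

q1 (heat ice -34.4→0.0 °C): 150.3 × 2.05 × 34.4 = 10599 J
q2 (melt at 0 °C): 150.3 × 338.0 = 50801 J
q3 (heat water 0.0→100.0 °C): 150.3 × 4.19 × 100.0 = 62976 J
q4 (vaporize at 100 °C): 150.3 × 2268.0 = 340880 J
q5 (heat steam 100.0→139.3 °C): 150.3 × 1.98 × 39.3 = 11695 J
Total: 10599 + 50801 + 62976 + 340880 + 11695 = 476951 J = 477 kJ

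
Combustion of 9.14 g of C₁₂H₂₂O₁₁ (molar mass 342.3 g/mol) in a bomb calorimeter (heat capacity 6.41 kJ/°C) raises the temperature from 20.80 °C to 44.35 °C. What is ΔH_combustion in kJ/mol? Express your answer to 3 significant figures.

ΔH = -5650 kJ/mol

ΔT = 44.35 − 20.80 = 23.55 °C
q_cal = C_cal × ΔT = 6.41 × 23.55 = 150.9555 kJ
n = 9.14 / 342.3 = 0.02670 mol
q_rxn = −q_cal = -150.9555 kJ
ΔH = -150.9555 / 0.02670 = -5654 kJ/mol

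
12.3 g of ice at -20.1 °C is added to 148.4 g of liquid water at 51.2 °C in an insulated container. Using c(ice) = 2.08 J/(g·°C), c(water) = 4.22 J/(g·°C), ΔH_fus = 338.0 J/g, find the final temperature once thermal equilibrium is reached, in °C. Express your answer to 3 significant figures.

T_f = 40.4 °C

Heat to bring ice to 0 °C and melt it: q₁ = 12.3×2.08×20.1 + 12.3×338.0 = 4671.6 J
Heat the water can supply cooling to 0 °C: 148.4×4.22×51.2 = 32063.9 J > q₁, so all ice melts.
Energy balance: 148.4×4.22×(51.2 − T) = 4671.6 + 12.3×4.22×(T − 0)
626.248(51.2 − T) = 4671.6 + 51.906 T
32063.9 − 4671.6 = 678.154 T
T = 27392.3 / 678.154 = 40.39 °C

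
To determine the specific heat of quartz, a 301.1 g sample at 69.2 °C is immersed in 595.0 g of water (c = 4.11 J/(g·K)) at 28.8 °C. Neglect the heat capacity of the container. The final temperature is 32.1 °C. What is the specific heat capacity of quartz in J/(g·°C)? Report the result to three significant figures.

q_gained = (595.0 × 4.11) × (32.1 − 28.8) = 8070 J
q_lost = 301.1 × c × (69.2 − 32.1) = 11170.81 c
Set equal: c = 8070 / 11170.81 = 0.722 J/(g·°C)

c = 0.722 J/(g·°C)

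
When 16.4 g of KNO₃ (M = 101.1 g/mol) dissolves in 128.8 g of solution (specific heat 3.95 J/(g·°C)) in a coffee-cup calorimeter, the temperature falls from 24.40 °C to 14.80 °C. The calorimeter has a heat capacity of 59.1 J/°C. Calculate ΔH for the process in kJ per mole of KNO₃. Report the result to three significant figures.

ΔH = 33.6 kJ/mol

|ΔT| = |14.80 − 24.40| = 9.60 °C
|q_surr| = (128.8 × 3.95 + 59.1) × 9.60 = 567.86 × 9.60 = 5451 J
n(KNO₃) = 16.4 / 101.1 = 0.1622 mol
Temperature fell, so q_rxn = +|q_surr| = 5.451 kJ
ΔH = q_rxn / n = 33.61 kJ/mol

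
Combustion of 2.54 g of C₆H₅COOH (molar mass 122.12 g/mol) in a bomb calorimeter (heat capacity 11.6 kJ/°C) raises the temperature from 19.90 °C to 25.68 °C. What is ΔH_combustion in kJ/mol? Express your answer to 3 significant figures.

ΔT = 25.68 − 19.90 = 5.78 °C
q_cal = C_cal × ΔT = 11.6 × 5.78 = 67.048 kJ
n = 2.54 / 122.12 = 0.02080 mol
q_rxn = −q_cal = -67.048 kJ
ΔH = -67.048 / 0.02080 = -3223 kJ/mol

ΔH = -3220 kJ/mol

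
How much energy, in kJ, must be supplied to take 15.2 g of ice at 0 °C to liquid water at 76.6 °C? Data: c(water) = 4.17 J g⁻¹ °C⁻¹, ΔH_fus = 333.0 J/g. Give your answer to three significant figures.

q = 9.92 kJ

q1 (melt at 0 °C): 15.2 × 333.0 = 5062 J
q2 (heat water 0.0→76.6 °C): 15.2 × 4.17 × 76.6 = 4855 J
Total: 5062 + 4855 = 9917 J = 9.92 kJ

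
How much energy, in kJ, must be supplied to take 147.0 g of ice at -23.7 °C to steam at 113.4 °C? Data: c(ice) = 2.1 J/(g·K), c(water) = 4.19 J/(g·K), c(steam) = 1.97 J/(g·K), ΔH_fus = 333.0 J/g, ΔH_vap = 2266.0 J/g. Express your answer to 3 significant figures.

q1 (heat ice -23.7→0.0 °C): 147.0 × 2.1 × 23.7 = 7316 J
q2 (melt at 0 °C): 147.0 × 333.0 = 48951 J
q3 (heat water 0.0→100.0 °C): 147.0 × 4.19 × 100.0 = 61593 J
q4 (vaporize at 100 °C): 147.0 × 2266.0 = 333102 J
q5 (heat steam 100.0→113.4 °C): 147.0 × 1.97 × 13.4 = 3881 J
Total: 7316 + 48951 + 61593 + 333102 + 3881 = 454843 J = 455 kJ

q = 455 kJ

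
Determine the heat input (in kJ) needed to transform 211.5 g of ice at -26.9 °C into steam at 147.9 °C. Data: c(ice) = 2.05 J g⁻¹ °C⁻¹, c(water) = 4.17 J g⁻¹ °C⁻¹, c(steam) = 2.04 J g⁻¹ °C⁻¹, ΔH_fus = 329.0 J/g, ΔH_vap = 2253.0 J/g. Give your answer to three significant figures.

q = 667 kJ

q1 (heat ice -26.9→0.0 °C): 211.5 × 2.05 × 26.9 = 11663 J
q2 (melt at 0 °C): 211.5 × 329.0 = 69584 J
q3 (heat water 0.0→100.0 °C): 211.5 × 4.17 × 100.0 = 88196 J
q4 (vaporize at 100 °C): 211.5 × 2253.0 = 476510 J
q5 (heat steam 100.0→147.9 °C): 211.5 × 2.04 × 47.9 = 20667 J
Total: 11663 + 69584 + 88196 + 476510 + 20667 = 666620 J = 667 kJ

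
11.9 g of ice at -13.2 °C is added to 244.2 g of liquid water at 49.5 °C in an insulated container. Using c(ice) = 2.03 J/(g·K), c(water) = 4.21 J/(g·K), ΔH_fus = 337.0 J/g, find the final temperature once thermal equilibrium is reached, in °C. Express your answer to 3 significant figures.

Heat to bring ice to 0 °C and melt it: q₁ = 11.9×2.03×13.2 + 11.9×337.0 = 4329.2 J
Heat the water can supply cooling to 0 °C: 244.2×4.21×49.5 = 50890.1 J > q₁, so all ice melts.
Energy balance: 244.2×4.21×(49.5 − T) = 4329.2 + 11.9×4.21×(T − 0)
1028.082(49.5 − T) = 4329.2 + 50.099 T
50890.1 − 4329.2 = 1078.181 T
T = 46560.9 / 1078.181 = 43.18 °C

T_f = 43.2 °C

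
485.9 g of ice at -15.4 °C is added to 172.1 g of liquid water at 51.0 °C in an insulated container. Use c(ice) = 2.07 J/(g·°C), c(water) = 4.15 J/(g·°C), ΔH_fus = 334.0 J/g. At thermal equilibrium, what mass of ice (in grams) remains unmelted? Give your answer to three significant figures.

m_ice remaining = 423 g

Heat to warm all ice to 0 °C: 485.9×2.07×15.4 = 15490 J
Heat released by water cooling to 0 °C: 172.1×4.15×51.0 = 36425 J
36425 J < 15490 + 485.9×334.0 = 177780.6 J, so not all ice melts; final T = 0 °C.
Heat left for melting: 36425 − 15490 = 20935 J
Mass melted = 20935 / 334.0 = 62.68 g
Ice remaining = 485.9 − 62.68 = 423.22 g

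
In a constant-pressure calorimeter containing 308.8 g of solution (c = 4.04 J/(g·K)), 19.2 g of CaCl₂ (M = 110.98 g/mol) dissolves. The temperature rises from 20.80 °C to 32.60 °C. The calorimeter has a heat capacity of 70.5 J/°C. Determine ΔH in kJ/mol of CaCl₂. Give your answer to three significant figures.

ΔH = -89.9 kJ/mol

|ΔT| = |32.60 − 20.80| = 11.80 °C
|q_surr| = (308.8 × 4.04 + 70.5) × 11.80 = 1318.052 × 11.80 = 15550 J
n(CaCl₂) = 19.2 / 110.98 = 0.1730 mol
Temperature rose, so q_rxn = −|q_surr| = -15.55 kJ
ΔH = q_rxn / n = -89.88 kJ/mol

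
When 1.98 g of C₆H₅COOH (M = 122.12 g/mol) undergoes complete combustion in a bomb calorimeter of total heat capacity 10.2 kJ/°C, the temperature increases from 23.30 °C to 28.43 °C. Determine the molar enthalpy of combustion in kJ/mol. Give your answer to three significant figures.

ΔT = 28.43 − 23.30 = 5.13 °C
q_cal = C_cal × ΔT = 10.2 × 5.13 = 52.326 kJ
n = 1.98 / 122.12 = 0.01621 mol
q_rxn = −q_cal = -52.326 kJ
ΔH = -52.326 / 0.01621 = -3228 kJ/mol

ΔH = -3230 kJ/mol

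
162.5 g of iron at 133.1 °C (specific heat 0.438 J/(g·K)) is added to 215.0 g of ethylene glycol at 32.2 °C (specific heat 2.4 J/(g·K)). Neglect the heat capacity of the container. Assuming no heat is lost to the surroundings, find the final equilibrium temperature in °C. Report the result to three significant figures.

T_f = 44.4 °C

Heat lost by iron = heat gained by ethylene glycol.
(162.5)(0.438)(133.1 − T) = (215.0)(2.4)(T − 32.2)
71.175 (133.1 − T) = 516 (T − 32.2)
9473.4 − 71.175 T = 516 T − 16615
26088.4 = 587.175 T
T = 44.43 °C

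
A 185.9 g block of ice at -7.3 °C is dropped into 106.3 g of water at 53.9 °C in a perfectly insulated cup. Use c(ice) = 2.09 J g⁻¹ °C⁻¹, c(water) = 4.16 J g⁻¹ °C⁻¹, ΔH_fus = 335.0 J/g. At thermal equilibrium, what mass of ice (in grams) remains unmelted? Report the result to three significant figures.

m_ice remaining = 123 g

Heat to warm all ice to 0 °C: 185.9×2.09×7.3 = 2836.3 J
Heat released by water cooling to 0 °C: 106.3×4.16×53.9 = 23835 J
23835 J < 2836.3 + 185.9×335.0 = 65112.8 J, so not all ice melts; final T = 0 °C.
Heat left for melting: 23835 − 2836.3 = 20998.7 J
Mass melted = 20998.7 / 335.0 = 62.68 g
Ice remaining = 185.9 − 62.68 = 123.22 g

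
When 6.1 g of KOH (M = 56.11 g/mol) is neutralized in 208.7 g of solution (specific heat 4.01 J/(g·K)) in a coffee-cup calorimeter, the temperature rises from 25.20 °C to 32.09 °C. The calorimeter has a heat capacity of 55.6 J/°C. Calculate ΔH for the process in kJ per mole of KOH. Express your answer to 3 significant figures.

ΔH = -56.6 kJ/mol

|ΔT| = |32.09 − 25.20| = 6.89 °C
|q_surr| = (208.7 × 4.01 + 55.6) × 6.89 = 892.487 × 6.89 = 6149 J
n(KOH) = 6.1 / 56.11 = 0.1087 mol
Temperature rose, so q_rxn = −|q_surr| = -6.149 kJ
ΔH = q_rxn / n = -56.57 kJ/mol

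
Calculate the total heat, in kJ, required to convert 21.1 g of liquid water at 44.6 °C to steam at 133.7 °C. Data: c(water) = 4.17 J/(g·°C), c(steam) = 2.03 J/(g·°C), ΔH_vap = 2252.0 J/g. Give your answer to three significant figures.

q1 (heat water 44.6→100.0 °C): 21.1 × 4.17 × 55.4 = 4874 J
q2 (vaporize at 100 °C): 21.1 × 2252.0 = 47517 J
q3 (heat steam 100.0→133.7 °C): 21.1 × 2.03 × 33.7 = 1443 J
Total: 4874 + 47517 + 1443 = 53834 J = 53.8 kJ

q = 53.8 kJ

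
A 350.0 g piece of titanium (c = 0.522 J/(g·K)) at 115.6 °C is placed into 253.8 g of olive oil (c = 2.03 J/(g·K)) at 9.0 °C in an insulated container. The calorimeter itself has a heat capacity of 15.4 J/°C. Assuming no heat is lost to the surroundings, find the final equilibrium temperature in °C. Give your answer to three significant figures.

T_f = 36.3 °C

Heat lost by titanium = heat gained by olive oil + calorimeter.
(350.0)(0.522)(115.6 − T) = [(253.8)(2.03) + 15.4](T − 9.0)
182.7 (115.6 − T) = 530.614 (T − 9.0)
21120 − 182.7 T = 530.614 T − 4775.5
25895.5 = 713.314 T
T = 36.30 °C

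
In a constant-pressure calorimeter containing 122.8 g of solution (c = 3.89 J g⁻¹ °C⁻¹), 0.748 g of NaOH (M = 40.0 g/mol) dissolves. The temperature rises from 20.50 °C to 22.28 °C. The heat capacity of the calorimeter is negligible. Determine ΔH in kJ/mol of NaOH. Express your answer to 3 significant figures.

ΔH = -45.5 kJ/mol

|ΔT| = |22.28 − 20.50| = 1.78 °C
|q_surr| = (122.8 × 3.89) × 1.78 = 477.692 × 1.78 = 850.3 J
n(NaOH) = 0.748 / 40.0 = 0.01870 mol
Temperature rose, so q_rxn = −|q_surr| = -0.8503 kJ
ΔH = q_rxn / n = -45.47 kJ/mol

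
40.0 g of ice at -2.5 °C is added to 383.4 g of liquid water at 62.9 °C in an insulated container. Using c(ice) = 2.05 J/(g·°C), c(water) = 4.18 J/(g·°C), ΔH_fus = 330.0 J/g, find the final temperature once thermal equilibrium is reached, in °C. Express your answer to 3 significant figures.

T_f = 49.4 °C

Heat to bring ice to 0 °C and melt it: q₁ = 40.0×2.05×2.5 + 40.0×330.0 = 13405 J
Heat the water can supply cooling to 0 °C: 383.4×4.18×62.9 = 100804 J > q₁, so all ice melts.
Energy balance: 383.4×4.18×(62.9 − T) = 13405 + 40.0×4.18×(T − 0)
1602.612(62.9 − T) = 13405 + 167.2 T
100804 − 13405 = 1769.812 T
T = 87399 / 1769.812 = 49.38 °C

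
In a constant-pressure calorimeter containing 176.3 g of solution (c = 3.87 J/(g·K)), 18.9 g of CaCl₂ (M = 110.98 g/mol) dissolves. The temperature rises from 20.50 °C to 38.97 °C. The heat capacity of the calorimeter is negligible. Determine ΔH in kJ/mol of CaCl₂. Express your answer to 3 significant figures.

ΔH = -74.0 kJ/mol

|ΔT| = |38.97 − 20.50| = 18.47 °C
|q_surr| = (176.3 × 3.87) × 18.47 = 682.281 × 18.47 = 12600 J
n(CaCl₂) = 18.9 / 110.98 = 0.1703 mol
Temperature rose, so q_rxn = −|q_surr| = -12.60 kJ
ΔH = q_rxn / n = -73.99 kJ/mol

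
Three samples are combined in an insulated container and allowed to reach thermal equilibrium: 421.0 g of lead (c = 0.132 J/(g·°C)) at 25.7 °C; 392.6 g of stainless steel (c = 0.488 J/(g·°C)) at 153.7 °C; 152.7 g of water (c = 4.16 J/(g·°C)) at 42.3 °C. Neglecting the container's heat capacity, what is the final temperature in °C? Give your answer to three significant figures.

Σ mᵢcᵢ(T − Tᵢ) = 0  ⇒  T = Σ mᵢcᵢTᵢ / Σ mᵢcᵢ
Σ mᵢcᵢ = 421.0×0.132 + 392.6×0.488 + 152.7×4.16 = 882.3928
Σ mᵢcᵢTᵢ = 55.572×25.7 + 191.5888×153.7 + 635.232×42.3 = 57746
T = 57746 / 882.3928 = 65.44 °C

T_f = 65.4 °C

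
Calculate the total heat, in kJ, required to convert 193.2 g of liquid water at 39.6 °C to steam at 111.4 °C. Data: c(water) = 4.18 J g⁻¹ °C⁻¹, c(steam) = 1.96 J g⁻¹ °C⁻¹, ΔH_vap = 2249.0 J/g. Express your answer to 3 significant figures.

q1 (heat water 39.6→100.0 °C): 193.2 × 4.18 × 60.4 = 48778 J
q2 (vaporize at 100 °C): 193.2 × 2249.0 = 434507 J
q3 (heat steam 100.0→111.4 °C): 193.2 × 1.96 × 11.4 = 4317 J
Total: 48778 + 434507 + 4317 = 487602 J = 488 kJ

q = 488 kJ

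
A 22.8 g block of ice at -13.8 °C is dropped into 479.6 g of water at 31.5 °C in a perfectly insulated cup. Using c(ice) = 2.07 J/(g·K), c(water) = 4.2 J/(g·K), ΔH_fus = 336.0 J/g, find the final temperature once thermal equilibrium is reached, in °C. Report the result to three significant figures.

Heat to bring ice to 0 °C and melt it: q₁ = 22.8×2.07×13.8 + 22.8×336.0 = 8312.1 J
Heat the water can supply cooling to 0 °C: 479.6×4.2×31.5 = 63451.1 J > q₁, so all ice melts.
Energy balance: 479.6×4.2×(31.5 − T) = 8312.1 + 22.8×4.2×(T − 0)
2014.32(31.5 − T) = 8312.1 + 95.76 T
63451.1 − 8312.1 = 2110.08 T
T = 55139.0 / 2110.08 = 26.13 °C

T_f = 26.1 °C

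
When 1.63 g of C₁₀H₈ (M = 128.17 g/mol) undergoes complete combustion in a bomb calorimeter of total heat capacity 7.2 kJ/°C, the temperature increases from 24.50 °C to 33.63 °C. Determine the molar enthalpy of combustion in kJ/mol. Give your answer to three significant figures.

ΔT = 33.63 − 24.50 = 9.13 °C
q_cal = C_cal × ΔT = 7.2 × 9.13 = 65.736 kJ
n = 1.63 / 128.17 = 0.01272 mol
q_rxn = −q_cal = -65.736 kJ
ΔH = -65.736 / 0.01272 = -5168 kJ/mol

ΔH = -5170 kJ/mol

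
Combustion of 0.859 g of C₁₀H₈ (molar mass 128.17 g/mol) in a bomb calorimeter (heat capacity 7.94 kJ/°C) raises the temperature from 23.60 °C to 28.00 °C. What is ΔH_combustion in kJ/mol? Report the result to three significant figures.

ΔT = 28.00 − 23.60 = 4.40 °C
q_cal = C_cal × ΔT = 7.94 × 4.40 = 34.936 kJ
n = 0.859 / 128.17 = 0.006702 mol
q_rxn = −q_cal = -34.936 kJ
ΔH = -34.936 / 0.006702 = -5213 kJ/mol

ΔH = -5210 kJ/mol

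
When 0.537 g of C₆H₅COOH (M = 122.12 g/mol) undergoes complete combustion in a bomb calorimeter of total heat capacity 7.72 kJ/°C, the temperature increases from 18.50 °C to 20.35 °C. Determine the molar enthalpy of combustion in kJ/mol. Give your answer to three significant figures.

ΔH = -3250 kJ/mol

ΔT = 20.35 − 18.50 = 1.85 °C
q_cal = C_cal × ΔT = 7.72 × 1.85 = 14.282 kJ
n = 0.537 / 122.12 = 0.004397 mol
q_rxn = −q_cal = -14.282 kJ
ΔH = -14.282 / 0.004397 = -3248 kJ/mol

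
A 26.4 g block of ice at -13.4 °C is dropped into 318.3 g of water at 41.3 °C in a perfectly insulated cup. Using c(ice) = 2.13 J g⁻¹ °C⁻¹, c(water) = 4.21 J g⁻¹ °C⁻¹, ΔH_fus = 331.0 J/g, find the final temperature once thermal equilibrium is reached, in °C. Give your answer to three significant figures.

T_f = 31.6 °C

Heat to bring ice to 0 °C and melt it: q₁ = 26.4×2.13×13.4 + 26.4×331.0 = 9491.9 J
Heat the water can supply cooling to 0 °C: 318.3×4.21×41.3 = 55343.8 J > q₁, so all ice melts.
Energy balance: 318.3×4.21×(41.3 − T) = 9491.9 + 26.4×4.21×(T − 0)
1340.043(41.3 − T) = 9491.9 + 111.144 T
55343.8 − 9491.9 = 1451.187 T
T = 45851.9 / 1451.187 = 31.60 °C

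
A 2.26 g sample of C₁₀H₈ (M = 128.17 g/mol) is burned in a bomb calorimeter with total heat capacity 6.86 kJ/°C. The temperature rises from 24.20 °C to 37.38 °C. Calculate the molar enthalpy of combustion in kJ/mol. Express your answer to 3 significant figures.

ΔT = 37.38 − 24.20 = 13.18 °C
q_cal = C_cal × ΔT = 6.86 × 13.18 = 90.4148 kJ
n = 2.26 / 128.17 = 0.01763 mol
q_rxn = −q_cal = -90.4148 kJ
ΔH = -90.4148 / 0.01763 = -5128 kJ/mol

ΔH = -5130 kJ/mol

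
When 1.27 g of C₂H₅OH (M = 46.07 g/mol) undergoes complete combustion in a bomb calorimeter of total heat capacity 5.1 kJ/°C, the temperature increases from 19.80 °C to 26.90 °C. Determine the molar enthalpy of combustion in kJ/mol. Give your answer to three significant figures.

ΔT = 26.90 − 19.80 = 7.10 °C
q_cal = C_cal × ΔT = 5.1 × 7.10 = 36.21 kJ
n = 1.27 / 46.07 = 0.02757 mol
q_rxn = −q_cal = -36.21 kJ
ΔH = -36.21 / 0.02757 = -1313 kJ/mol

ΔH = -1310 kJ/mol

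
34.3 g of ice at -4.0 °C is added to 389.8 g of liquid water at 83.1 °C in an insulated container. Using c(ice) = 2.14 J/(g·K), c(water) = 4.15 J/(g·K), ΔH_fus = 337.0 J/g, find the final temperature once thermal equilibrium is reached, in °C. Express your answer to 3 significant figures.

Heat to bring ice to 0 °C and melt it: q₁ = 34.3×2.14×4.0 + 34.3×337.0 = 11853 J
Heat the water can supply cooling to 0 °C: 389.8×4.15×83.1 = 134428 J > q₁, so all ice melts.
Energy balance: 389.8×4.15×(83.1 − T) = 11853 + 34.3×4.15×(T − 0)
1617.67(83.1 − T) = 11853 + 142.345 T
134428 − 11853 = 1760.015 T
T = 122575 / 1760.015 = 69.64 °C

T_f = 69.6 °C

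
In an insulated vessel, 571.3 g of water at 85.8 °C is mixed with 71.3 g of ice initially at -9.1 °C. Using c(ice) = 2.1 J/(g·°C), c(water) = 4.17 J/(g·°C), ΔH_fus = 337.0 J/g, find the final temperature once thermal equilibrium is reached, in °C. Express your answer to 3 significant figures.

Heat to bring ice to 0 °C and melt it: q₁ = 71.3×2.1×9.1 + 71.3×337.0 = 25391 J
Heat the water can supply cooling to 0 °C: 571.3×4.17×85.8 = 204403 J > q₁, so all ice melts.
Energy balance: 571.3×4.17×(85.8 − T) = 25391 + 71.3×4.17×(T − 0)
2382.321(85.8 − T) = 25391 + 297.321 T
204403 − 25391 = 2679.642 T
T = 179012 / 2679.642 = 66.80 °C

T_f = 66.8 °C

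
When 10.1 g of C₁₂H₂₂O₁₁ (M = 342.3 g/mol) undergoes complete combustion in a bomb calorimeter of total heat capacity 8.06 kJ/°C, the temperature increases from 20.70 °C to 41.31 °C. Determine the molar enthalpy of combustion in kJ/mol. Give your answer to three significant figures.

ΔT = 41.31 − 20.70 = 20.61 °C
q_cal = C_cal × ΔT = 8.06 × 20.61 = 166.1166 kJ
n = 10.1 / 342.3 = 0.02951 mol
q_rxn = −q_cal = -166.1166 kJ
ΔH = -166.1166 / 0.02951 = -5629 kJ/mol

ΔH = -5630 kJ/mol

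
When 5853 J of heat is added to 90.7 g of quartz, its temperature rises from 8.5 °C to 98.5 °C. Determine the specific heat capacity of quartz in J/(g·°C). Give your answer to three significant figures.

c = q / (m ΔT) = 5853 / (90.7 × 90.0)
c = 5853 / 8163 = 0.717 J/(g·°C)

c = 0.717 J/(g·°C)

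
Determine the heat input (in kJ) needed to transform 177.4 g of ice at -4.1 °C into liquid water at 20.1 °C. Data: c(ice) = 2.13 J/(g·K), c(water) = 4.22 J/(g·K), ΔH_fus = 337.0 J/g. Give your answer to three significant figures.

q1 (heat ice -4.1→0.0 °C): 177.4 × 2.13 × 4.1 = 1549 J
q2 (melt at 0 °C): 177.4 × 337.0 = 59784 J
q3 (heat water 0.0→20.1 °C): 177.4 × 4.22 × 20.1 = 15047 J
Total: 1549 + 59784 + 15047 = 76380 J = 76.4 kJ

q = 76.4 kJ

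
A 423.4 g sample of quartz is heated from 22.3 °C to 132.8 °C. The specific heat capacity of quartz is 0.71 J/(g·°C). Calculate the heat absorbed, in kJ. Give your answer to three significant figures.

q = m c ΔT = 423.4 × 0.71 × (132.8 − 22.3)
q = 423.4 × 0.71 × 110.5 = 33220 J = 33.2 kJ

q = 33.2 kJ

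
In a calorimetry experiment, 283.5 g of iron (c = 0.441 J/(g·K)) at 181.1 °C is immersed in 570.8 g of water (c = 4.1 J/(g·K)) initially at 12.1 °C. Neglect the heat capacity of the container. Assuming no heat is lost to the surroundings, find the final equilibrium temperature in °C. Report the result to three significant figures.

T_f = 20.7 °C

Heat lost by iron = heat gained by water.
(283.5)(0.441)(181.1 − T) = (570.8)(4.1)(T − 12.1)
125.0235 (181.1 − T) = 2340.28 (T − 12.1)
22642 − 125.0235 T = 2340.28 T − 28317
50959 = 2465.3035 T
T = 20.67 °C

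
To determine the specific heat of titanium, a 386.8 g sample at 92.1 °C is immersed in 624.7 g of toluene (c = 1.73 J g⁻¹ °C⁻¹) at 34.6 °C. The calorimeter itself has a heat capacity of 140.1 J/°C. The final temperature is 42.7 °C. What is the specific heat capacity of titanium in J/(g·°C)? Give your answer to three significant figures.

c = 0.518 J/(g·°C)

q_gained = (624.7 × 1.73 + 140.1) × (42.7 − 34.6) = 9889 J
q_lost = 386.8 × c × (92.1 − 42.7) = 19107.92 c
Set equal: c = 9889 / 19107.92 = 0.518 J/(g·°C)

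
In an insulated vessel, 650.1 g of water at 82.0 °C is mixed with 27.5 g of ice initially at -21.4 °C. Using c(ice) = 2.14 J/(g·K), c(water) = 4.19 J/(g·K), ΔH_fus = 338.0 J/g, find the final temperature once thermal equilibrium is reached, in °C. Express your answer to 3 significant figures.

Heat to bring ice to 0 °C and melt it: q₁ = 27.5×2.14×21.4 + 27.5×338.0 = 10554 J
Heat the water can supply cooling to 0 °C: 650.1×4.19×82.0 = 223361 J > q₁, so all ice melts.
Energy balance: 650.1×4.19×(82.0 − T) = 10554 + 27.5×4.19×(T − 0)
2723.919(82.0 − T) = 10554 + 115.225 T
223361 − 10554 = 2839.144 T
T = 212807 / 2839.144 = 74.95 °C

T_f = 75.0 °C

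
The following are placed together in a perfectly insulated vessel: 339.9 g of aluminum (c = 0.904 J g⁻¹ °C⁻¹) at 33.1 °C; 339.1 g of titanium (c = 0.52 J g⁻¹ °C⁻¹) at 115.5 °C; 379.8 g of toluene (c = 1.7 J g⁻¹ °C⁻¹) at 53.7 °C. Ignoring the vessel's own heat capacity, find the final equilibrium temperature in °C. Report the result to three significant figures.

T_f = 57.7 °C

Σ mᵢcᵢ(T − Tᵢ) = 0  ⇒  T = Σ mᵢcᵢTᵢ / Σ mᵢcᵢ
Σ mᵢcᵢ = 339.9×0.904 + 339.1×0.52 + 379.8×1.7 = 1129.2616
Σ mᵢcᵢTᵢ = 307.2696×33.1 + 176.332×115.5 + 645.66×53.7 = 65209
T = 65209 / 1129.2616 = 57.74 °C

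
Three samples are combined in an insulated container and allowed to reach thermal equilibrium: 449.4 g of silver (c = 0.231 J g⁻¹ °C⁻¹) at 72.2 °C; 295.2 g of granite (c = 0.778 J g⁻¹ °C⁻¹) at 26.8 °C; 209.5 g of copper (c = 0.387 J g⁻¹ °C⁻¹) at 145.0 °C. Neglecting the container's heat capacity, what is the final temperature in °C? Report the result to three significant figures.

T_f = 61.3 °C

Σ mᵢcᵢ(T − Tᵢ) = 0  ⇒  T = Σ mᵢcᵢTᵢ / Σ mᵢcᵢ
Σ mᵢcᵢ = 449.4×0.231 + 295.2×0.778 + 209.5×0.387 = 414.5535
Σ mᵢcᵢTᵢ = 103.8114×72.2 + 229.6656×26.8 + 81.0765×145.0 = 25406
T = 25406 / 414.5535 = 61.29 °C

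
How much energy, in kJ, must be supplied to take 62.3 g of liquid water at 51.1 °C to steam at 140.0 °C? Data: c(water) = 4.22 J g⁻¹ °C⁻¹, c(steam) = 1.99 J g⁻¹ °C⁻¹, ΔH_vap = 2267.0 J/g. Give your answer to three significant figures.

q = 159 kJ

q1 (heat water 51.1→100.0 °C): 62.3 × 4.22 × 48.9 = 12856 J
q2 (vaporize at 100 °C): 62.3 × 2267.0 = 141234 J
q3 (heat steam 100.0→140.0 °C): 62.3 × 1.99 × 40.0 = 4959 J
Total: 12856 + 141234 + 4959 = 159049 J = 159 kJ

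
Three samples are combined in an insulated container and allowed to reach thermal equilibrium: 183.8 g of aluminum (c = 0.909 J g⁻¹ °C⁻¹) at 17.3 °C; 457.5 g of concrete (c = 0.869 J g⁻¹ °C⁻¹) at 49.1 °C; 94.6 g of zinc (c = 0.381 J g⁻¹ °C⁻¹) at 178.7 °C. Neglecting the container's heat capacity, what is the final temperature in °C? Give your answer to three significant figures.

T_f = 48.0 °C

Σ mᵢcᵢ(T − Tᵢ) = 0  ⇒  T = Σ mᵢcᵢTᵢ / Σ mᵢcᵢ
Σ mᵢcᵢ = 183.8×0.909 + 457.5×0.869 + 94.6×0.381 = 600.6843
Σ mᵢcᵢTᵢ = 167.0742×17.3 + 397.5675×49.1 + 36.0426×178.7 = 28852
T = 28852 / 600.6843 = 48.03 °C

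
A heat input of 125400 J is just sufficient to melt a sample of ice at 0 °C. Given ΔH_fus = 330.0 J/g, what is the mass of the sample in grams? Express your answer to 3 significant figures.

m = 380 g

m = q / ΔH_fus = 125400 J / 330.0 J/g = 380 g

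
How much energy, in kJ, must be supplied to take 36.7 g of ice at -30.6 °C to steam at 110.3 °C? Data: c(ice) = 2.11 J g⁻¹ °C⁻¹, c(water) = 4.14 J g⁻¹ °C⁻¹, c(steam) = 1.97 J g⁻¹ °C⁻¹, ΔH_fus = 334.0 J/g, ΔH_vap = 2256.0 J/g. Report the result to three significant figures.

q = 113 kJ

q1 (heat ice -30.6→0.0 °C): 36.7 × 2.11 × 30.6 = 2370 J
q2 (melt at 0 °C): 36.7 × 334.0 = 12258 J
q3 (heat water 0.0→100.0 °C): 36.7 × 4.14 × 100.0 = 15194 J
q4 (vaporize at 100 °C): 36.7 × 2256.0 = 82795 J
q5 (heat steam 100.0→110.3 °C): 36.7 × 1.97 × 10.3 = 745 J
Total: 2370 + 12258 + 15194 + 82795 + 745 = 113362 J = 113 kJ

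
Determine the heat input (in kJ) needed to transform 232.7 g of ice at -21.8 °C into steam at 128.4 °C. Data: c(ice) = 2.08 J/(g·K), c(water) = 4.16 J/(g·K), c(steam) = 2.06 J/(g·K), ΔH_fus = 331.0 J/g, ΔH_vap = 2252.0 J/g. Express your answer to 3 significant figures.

q1 (heat ice -21.8→0.0 °C): 232.7 × 2.08 × 21.8 = 10552 J
q2 (melt at 0 °C): 232.7 × 331.0 = 77024 J
q3 (heat water 0.0→100.0 °C): 232.7 × 4.16 × 100.0 = 96803 J
q4 (vaporize at 100 °C): 232.7 × 2252.0 = 524040 J
q5 (heat steam 100.0→128.4 °C): 232.7 × 2.06 × 28.4 = 13614 J
Total: 10552 + 77024 + 96803 + 524040 + 13614 = 722033 J = 722 kJ

q = 722 kJ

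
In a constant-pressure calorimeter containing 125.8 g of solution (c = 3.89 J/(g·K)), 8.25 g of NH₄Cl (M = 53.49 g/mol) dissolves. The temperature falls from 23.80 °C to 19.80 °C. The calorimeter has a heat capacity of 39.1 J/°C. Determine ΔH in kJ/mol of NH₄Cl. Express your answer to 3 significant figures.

|ΔT| = |19.80 − 23.80| = 4.00 °C
|q_surr| = (125.8 × 3.89 + 39.1) × 4.00 = 528.462 × 4.00 = 2114 J
n(NH₄Cl) = 8.25 / 53.49 = 0.1542 mol
Temperature fell, so q_rxn = +|q_surr| = 2.114 kJ
ΔH = q_rxn / n = 13.71 kJ/mol

ΔH = 13.7 kJ/mol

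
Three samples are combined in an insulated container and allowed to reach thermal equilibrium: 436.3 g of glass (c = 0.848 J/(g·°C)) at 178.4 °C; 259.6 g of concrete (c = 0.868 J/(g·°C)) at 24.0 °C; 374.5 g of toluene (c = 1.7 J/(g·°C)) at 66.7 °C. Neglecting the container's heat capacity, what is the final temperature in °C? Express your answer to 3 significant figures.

T_f = 92.4 °C

Σ mᵢcᵢ(T − Tᵢ) = 0  ⇒  T = Σ mᵢcᵢTᵢ / Σ mᵢcᵢ
Σ mᵢcᵢ = 436.3×0.848 + 259.6×0.868 + 374.5×1.7 = 1231.9652
Σ mᵢcᵢTᵢ = 369.9824×178.4 + 225.3328×24.0 + 636.65×66.7 = 113880
T = 113880 / 1231.9652 = 92.44 °C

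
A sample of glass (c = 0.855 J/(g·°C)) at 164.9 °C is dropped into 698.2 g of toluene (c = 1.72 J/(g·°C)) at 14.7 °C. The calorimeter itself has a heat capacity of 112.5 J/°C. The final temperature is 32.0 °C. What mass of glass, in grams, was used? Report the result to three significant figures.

q_gained = (698.2 × 1.72 + 112.5) × (32.0 − 14.7) = 22720 J
q_lost = m × 0.855 × (164.9 − 32.0) = 113.6295 m
m = 22720 / 113.6295 = 200 g

m = 200 g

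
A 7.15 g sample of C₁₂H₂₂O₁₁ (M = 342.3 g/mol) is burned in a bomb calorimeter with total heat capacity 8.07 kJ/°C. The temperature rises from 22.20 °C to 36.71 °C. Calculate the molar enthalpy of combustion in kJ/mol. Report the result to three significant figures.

ΔT = 36.71 − 22.20 = 14.51 °C
q_cal = C_cal × ΔT = 8.07 × 14.51 = 117.0957 kJ
n = 7.15 / 342.3 = 0.02089 mol
q_rxn = −q_cal = -117.0957 kJ
ΔH = -117.0957 / 0.02089 = -5605 kJ/mol

ΔH = -5610 kJ/mol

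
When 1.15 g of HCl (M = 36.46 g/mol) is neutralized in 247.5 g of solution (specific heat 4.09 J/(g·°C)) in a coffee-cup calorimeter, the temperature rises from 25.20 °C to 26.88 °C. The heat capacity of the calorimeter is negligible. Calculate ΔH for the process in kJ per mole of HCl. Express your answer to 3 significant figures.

ΔH = -53.9 kJ/mol

|ΔT| = |26.88 − 25.20| = 1.68 °C
|q_surr| = (247.5 × 4.09) × 1.68 = 1012.275 × 1.68 = 1701 J
n(HCl) = 1.15 / 36.46 = 0.03154 mol
Temperature rose, so q_rxn = −|q_surr| = -1.701 kJ
ΔH = q_rxn / n = -53.93 kJ/mol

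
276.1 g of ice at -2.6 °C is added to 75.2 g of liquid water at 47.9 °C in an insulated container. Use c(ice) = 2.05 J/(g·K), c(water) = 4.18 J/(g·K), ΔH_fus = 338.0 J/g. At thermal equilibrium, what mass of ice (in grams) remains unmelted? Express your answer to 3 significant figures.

m_ice remaining = 236 g

Heat to warm all ice to 0 °C: 276.1×2.05×2.6 = 1471.6 J
Heat released by water cooling to 0 °C: 75.2×4.18×47.9 = 15057 J
15057 J < 1471.6 + 276.1×338.0 = 94793.4 J, so not all ice melts; final T = 0 °C.
Heat left for melting: 15057 − 1471.6 = 13585.4 J
Mass melted = 13585.4 / 338.0 = 40.19 g
Ice remaining = 276.1 − 40.19 = 235.91 g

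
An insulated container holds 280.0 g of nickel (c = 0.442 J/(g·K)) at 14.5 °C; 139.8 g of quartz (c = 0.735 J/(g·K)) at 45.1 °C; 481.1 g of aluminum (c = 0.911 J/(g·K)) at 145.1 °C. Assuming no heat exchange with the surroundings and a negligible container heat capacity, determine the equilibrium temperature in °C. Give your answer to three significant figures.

T_f = 105 °C

Σ mᵢcᵢ(T − Tᵢ) = 0  ⇒  T = Σ mᵢcᵢTᵢ / Σ mᵢcᵢ
Σ mᵢcᵢ = 280.0×0.442 + 139.8×0.735 + 481.1×0.911 = 664.7951
Σ mᵢcᵢTᵢ = 123.76×14.5 + 102.753×45.1 + 438.2821×145.1 = 70023
T = 70023 / 664.7951 = 105.3 °C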